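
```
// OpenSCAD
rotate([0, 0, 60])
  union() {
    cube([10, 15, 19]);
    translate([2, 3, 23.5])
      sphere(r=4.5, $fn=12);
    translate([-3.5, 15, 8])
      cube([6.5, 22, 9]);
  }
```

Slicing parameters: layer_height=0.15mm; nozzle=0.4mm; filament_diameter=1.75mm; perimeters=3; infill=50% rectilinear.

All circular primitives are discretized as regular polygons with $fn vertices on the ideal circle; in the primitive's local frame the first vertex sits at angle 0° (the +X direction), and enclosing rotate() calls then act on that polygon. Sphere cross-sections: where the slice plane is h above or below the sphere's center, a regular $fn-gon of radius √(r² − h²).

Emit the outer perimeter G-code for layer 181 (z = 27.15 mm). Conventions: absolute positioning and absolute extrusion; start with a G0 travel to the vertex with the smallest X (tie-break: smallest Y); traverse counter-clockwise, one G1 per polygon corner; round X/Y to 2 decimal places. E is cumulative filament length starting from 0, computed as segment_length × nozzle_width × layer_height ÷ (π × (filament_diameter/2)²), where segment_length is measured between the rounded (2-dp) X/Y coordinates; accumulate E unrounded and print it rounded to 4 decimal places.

G0 X-4.23 Y3.23 Z27.15
G1 X-3.88 Y1.92 E0.0338
G1 X-2.91 Y0.95 E0.0680
G1 X-1.60 Y0.60 E0.1019
G1 X-0.28 Y0.95 E0.1359
G1 X0.68 Y1.92 E0.1700
G1 X1.03 Y3.23 E0.2038
G1 X0.68 Y4.55 E0.2379
G1 X-0.28 Y5.51 E0.2717
G1 X-1.60 Y5.86 E0.3058
G1 X-2.91 Y5.51 E0.3396
G1 X-3.88 Y4.55 E0.3737
G1 X-4.23 Y3.23 E0.4077

At z = 27.15 mm: the cube is not intersected at this z (z outside [0, 19]); the r=4.5 sphere at (2, 3) contributes a regular 12-gon of circumradius √(4.5²−3.65²) = 2.632; the cube at (-3.5, 15) does not reach this height (z outside [8, 17]); Taking the union: only the r=4.5 sphere at (2, 3) is present, so the union is just that shape — 1 connected region; (whole slice rotated 60° about Z — lengths, areas and connectivity unchanged). The outline is a single polygon with 12 vertices. Extrusion per mm of travel: 0.4 × 0.15 / (π × 0.875²) = 0.024945. Accumulating E over each segment gives final E = 0.4077.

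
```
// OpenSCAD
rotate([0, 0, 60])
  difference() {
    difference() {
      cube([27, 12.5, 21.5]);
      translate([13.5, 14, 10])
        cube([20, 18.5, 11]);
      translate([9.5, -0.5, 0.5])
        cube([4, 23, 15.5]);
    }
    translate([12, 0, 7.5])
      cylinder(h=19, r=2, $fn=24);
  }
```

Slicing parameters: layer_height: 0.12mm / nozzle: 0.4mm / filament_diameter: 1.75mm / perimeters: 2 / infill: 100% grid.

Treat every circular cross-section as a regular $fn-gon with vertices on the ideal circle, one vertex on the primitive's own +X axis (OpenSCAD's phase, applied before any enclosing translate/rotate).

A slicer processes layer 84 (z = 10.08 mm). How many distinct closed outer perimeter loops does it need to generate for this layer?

At z = 10.08 mm: the 27×12.5 cube contributes its full rectangle; the cube at (13.5, 14) (footprint 20×18.5) is included at this height; the 4×23 cube at (9.5, -0.5) contributes its full rectangle; Taking the first minus the rest: starting from the 27×12.5 cube, the 20×18.5 cube at (13.5, 14) misses the remaining region (no effect); the 4×23 cube at (9.5, -0.5) partially overlaps it — only the 50.00 mm² overlap (of its 92.00 mm²) is removed, clipping the outline — 2 connected regions; the cylinder at (12, 0): section is a regular 24-gon, circumradius r=2; Subtracting the remaining from the first: starting from that combined region, the r=2 cylinder at (12, 0) partially overlaps it — only the 0.44 mm² overlap (of its 12.42 mm²) is removed, clipping the outline — 2 connected regions; (rotated 60° about Z; rotation is an isometry so areas/perimeters/island counts are preserved). The result has 2 disconnected regions.

2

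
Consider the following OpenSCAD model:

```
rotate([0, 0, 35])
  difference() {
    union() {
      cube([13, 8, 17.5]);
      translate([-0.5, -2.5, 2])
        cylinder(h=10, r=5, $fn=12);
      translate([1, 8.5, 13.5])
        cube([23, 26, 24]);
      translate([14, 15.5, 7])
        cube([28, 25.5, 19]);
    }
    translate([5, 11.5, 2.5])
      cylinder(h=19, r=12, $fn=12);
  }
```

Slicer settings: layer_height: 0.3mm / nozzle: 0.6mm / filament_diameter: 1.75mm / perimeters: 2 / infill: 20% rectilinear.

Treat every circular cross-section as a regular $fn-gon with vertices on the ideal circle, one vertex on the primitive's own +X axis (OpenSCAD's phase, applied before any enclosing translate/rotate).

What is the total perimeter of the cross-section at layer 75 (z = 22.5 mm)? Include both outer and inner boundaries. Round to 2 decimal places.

147.00 mm

At z = 22.5 mm: the cube is not intersected at this z (z outside [0, 17.5]); the cylinder at (-0.5, -2.5) does not reach this height (z outside [2, 12]); the 23×26 cube at (1, 8.5) contributes its full rectangle (perimeter 98.00 mm); the cube at (14, 15.5) is present — its section is the full 28×25.5 rectangle (perimeter 107.00 mm); Merging all regions: the regions partially overlap (shared area 190.00 mm²), so the edge portions inside another operand are dropped and the merged outline is re-measured after clipping — boundary = 147.00 mm; the cylinder at (5, 11.5) is absent (z outside [2.5, 21.5]); After the difference (first − rest): none of the subtracted shapes is present at this height, so the result so far is unchanged — boundary = 147.00 mm; (rotated 35° about Z; rotation is an isometry so areas/perimeters/island counts are preserved). Overall, the cross-section is a single solid region. Total boundary length (outer) = 147.00 mm.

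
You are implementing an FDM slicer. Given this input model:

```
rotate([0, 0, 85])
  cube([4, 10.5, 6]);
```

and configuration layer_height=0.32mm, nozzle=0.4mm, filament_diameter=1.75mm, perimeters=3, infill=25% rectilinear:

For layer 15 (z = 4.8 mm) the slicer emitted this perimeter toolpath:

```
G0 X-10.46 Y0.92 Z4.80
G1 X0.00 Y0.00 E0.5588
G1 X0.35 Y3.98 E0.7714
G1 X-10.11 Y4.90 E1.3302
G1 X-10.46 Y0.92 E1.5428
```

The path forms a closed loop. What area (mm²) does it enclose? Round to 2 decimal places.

Apply the shoelace formula to the sequence of (X, Y) vertices; enclosed area = 41.95 mm².

41.95 mm²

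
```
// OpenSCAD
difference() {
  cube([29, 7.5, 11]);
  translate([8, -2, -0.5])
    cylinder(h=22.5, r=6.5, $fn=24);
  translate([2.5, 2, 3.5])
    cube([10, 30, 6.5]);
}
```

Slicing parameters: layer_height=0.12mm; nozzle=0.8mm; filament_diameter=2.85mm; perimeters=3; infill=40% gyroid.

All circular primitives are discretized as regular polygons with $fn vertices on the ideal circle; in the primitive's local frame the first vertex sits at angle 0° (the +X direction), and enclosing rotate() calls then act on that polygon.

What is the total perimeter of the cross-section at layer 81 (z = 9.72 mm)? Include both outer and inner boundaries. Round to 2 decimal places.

66.95 mm

At z = 9.72 mm: the 29×7.5 cube contributes its full rectangle (perimeter 73.00 mm); the r=6.5 cylinder at (8, -2) contributes a regular 24-gon of circumradius 6.5 (perimeter = 2·24·6.500·sin(180°/24) = 40.72 mm); the cube at (2.5, 2) (footprint 10×30) is included at this height (perimeter 80.00 mm); Taking the first minus the rest: starting from the 29×7.5 cube, the r=6.5 cylinder at (8, -2) partially overlaps it — only the 40.17 mm² overlap (of its 131.22 mm²) is removed, clipping the outline; the 10×30 cube at (2.5, 2) partially overlaps it — only the 37.76 mm² overlap (of its 300.00 mm²) is removed, clipping the outline — boundary = 66.95 mm. Overall, the cross-section has 2 separate islands. Total boundary length (outer) = 66.95 mm.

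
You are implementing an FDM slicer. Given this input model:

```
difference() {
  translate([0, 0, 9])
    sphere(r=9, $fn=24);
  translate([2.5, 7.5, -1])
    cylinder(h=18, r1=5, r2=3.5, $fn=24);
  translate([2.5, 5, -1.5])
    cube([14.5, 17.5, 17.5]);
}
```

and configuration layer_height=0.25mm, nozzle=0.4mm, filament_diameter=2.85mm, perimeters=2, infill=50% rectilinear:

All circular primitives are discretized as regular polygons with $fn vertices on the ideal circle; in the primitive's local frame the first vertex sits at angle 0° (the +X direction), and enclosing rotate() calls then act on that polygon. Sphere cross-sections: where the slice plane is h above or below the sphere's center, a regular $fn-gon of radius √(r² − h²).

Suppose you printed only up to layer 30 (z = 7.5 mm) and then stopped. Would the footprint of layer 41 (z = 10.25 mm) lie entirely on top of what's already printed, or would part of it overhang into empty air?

part overhangs

Compare the two slices. At z = 7.5: the r=9 sphere slices to a regular 24-gon of circumradius 8.874 (√(r²−h²) with h=1.5 from center) (area = (24/2)·8.874²·sin(360°/24) = 244.58 mm²); the cone at (2.5, 7.5): at t=0.472 of its height the radius interpolates to r₁+(r₂−r₁)t = 4.292, giving a regular 24-gon of that circumradius (area = (24/2)·4.292²·sin(360°/24) = 57.20 mm²); the cube at (2.5, 5) (footprint 14.5×17.5) is included at this height (area 253.75 mm²); Subtracting the remaining from the first: starting from the r=9 sphere (244.58 mm²), the cone at (2.5, 7.5) partially overlaps it — only the 33.39 mm² overlap (of its 57.20 mm²) is removed, clipping the outline; the 14.5×17.5 cube at (2.5, 5) partially overlaps it — only the 0.61 mm² overlap (of its 253.75 mm²) is removed, clipping the outline — area = 210.58 mm². At z = 10.25: the r=9 sphere contributes a regular 24-gon of circumradius √(9²−1.25²) = 8.913 (area = (24/2)·8.913²·sin(360°/24) = 246.72 mm²); the cone at (2.5, 7.5): at t=0.625 of its height the radius interpolates to r₁+(r₂−r₁)t = 4.062, giving a regular 24-gon of that circumradius (area = (24/2)·4.062²·sin(360°/24) = 51.26 mm²); the cube at (2.5, 5) is present — its section is the full 14.5×17.5 rectangle (area 253.75 mm²); Taking the first minus the rest: starting from the r=9 sphere (246.72 mm²), the cone at (2.5, 7.5) partially overlaps it — only the 30.79 mm² overlap (of its 51.26 mm²) is removed, clipping the outline; the 14.5×17.5 cube at (2.5, 5) partially overlaps it — only the 0.96 mm² overlap (of its 253.75 mm²) is removed, clipping the outline — area = 214.97 mm². Checking containment: at z = 10.25 the cross-section extends beyond the z = 7.5 cross-section by about 4.38 mm².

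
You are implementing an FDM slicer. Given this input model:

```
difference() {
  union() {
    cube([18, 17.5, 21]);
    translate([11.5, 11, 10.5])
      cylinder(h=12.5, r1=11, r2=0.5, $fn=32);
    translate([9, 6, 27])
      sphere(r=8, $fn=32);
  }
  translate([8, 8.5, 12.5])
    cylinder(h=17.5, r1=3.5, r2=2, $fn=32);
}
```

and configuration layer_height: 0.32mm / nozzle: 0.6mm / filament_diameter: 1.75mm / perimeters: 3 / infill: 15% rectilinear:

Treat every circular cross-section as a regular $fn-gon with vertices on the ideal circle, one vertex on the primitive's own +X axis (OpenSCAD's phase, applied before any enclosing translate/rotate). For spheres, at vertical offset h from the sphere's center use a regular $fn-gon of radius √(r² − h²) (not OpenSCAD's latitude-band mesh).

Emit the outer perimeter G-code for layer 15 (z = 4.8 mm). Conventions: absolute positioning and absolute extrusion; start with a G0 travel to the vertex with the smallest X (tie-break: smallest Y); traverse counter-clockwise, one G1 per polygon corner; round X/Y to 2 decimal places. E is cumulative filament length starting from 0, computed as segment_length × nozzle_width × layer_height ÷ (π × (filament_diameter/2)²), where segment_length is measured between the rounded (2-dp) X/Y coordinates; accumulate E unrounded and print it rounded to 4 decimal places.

G0 X0.00 Y0.00 Z4.80
G1 X18.00 Y0.00 E1.4368
G1 X18.00 Y17.50 E2.8338
G1 X0.00 Y17.50 E4.2706
G1 X0.00 Y0.00 E5.6675

At z = 4.8 mm: the 18×17.5 cube contributes its full rectangle; the cone at (11.5, 11) does not reach this height (z outside [10.5, 23]); the sphere at (9, 6) is absent (|z−center|=22.200 > r=8); Merging all regions: only the 18×17.5 cube is present, so the union is just that shape — 1 connected region; the cone at (8, 8.5) is absent (z outside [12.5, 30]); Subtracting the remaining from the first: none of the subtracted shapes is present at this height, so the result so far is unchanged — 1 connected region. The outline is a single polygon with 4 vertices. Extrusion per mm of travel: 0.6 × 0.32 / (π × 0.875²) = 0.079824. Accumulating E over each segment gives final E = 5.6675.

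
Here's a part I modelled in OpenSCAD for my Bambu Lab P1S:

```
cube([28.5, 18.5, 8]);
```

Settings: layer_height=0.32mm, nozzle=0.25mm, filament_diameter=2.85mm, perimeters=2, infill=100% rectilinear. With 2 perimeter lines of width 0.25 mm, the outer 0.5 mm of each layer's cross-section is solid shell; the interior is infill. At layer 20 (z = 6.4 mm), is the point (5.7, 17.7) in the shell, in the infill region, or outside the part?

infill

At z = 6.4 mm: the 28.5×18.5 cube contributes its full rectangle. Overall, the cross-section is a single solid region. The nearest boundary edge runs (28.50, 18.50)→(0.00, 18.50); distance from the point to it = 0.80 mm. The point is inside the cross-section and 0.80 mm from the nearest boundary — more than the 0.5 mm shell width (2 × 0.25), so it's in the infill interior.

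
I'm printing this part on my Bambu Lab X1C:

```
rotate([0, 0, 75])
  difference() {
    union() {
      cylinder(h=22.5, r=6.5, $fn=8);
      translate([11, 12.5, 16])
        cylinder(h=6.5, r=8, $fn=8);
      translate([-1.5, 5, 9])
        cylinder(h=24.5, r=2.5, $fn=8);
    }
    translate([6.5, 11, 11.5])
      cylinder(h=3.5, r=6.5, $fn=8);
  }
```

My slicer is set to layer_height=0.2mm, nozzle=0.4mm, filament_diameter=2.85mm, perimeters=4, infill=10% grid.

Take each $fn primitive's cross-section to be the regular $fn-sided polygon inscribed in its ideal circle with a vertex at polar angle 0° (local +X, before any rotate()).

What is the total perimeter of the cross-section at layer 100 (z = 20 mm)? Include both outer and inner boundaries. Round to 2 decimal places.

90.40 mm

At z = 20 mm: the r=6.5 cylinder contributes a regular 8-gon of circumradius 6.5 (perimeter = 2·8·6.500·sin(180°/8) = 39.80 mm); the r=8 cylinder at (11, 12.5) gives a regular 8-gon of circumradius 8 (constant along its height) (perimeter = 2·8·8.000·sin(180°/8) = 48.98 mm); the r=2.5 cylinder at (-1.5, 5) gives a regular 8-gon of circumradius 2.5 (constant along its height) (perimeter = 2·8·2.500·sin(180°/8) = 15.31 mm); Combining (union): the regions partially overlap (shared area 12.53 mm²), so the edge portions inside another operand are dropped and the merged outline is re-measured after clipping — boundary = 90.40 mm; the cylinder at (6.5, 11) does not reach this height (z outside [11.5, 15]); Taking the first minus the rest: none of the subtracted shapes is present at this height, so the result so far is unchanged — boundary = 90.40 mm; (whole slice rotated 75° about Z — lengths, areas and connectivity unchanged). Overall, the cross-section has 2 separate islands. Total boundary length (outer) = 90.40 mm.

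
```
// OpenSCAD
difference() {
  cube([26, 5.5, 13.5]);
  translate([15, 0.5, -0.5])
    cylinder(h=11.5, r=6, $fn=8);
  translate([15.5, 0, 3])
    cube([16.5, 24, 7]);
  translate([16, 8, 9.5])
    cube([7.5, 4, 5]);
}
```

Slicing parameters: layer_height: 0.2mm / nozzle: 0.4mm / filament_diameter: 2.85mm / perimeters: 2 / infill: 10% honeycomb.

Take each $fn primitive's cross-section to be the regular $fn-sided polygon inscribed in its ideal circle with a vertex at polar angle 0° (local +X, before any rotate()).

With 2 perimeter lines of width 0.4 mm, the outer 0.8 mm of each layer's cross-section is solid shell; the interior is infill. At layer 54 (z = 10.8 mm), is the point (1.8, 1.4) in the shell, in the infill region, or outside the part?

infill

At z = 10.8 mm: the cube is present — its section is the full 26×5.5 rectangle; the cylinder at (15, 0.5): section is a regular 8-gon, circumradius r=6; the cube at (15.5, 0) does not reach this height (z outside [3, 10]); the cube at (16, 8) is present — its section is the full 7.5×4 rectangle; Taking the first minus the rest: starting from the 26×5.5 cube, the r=6 cylinder at (15, 0.5) partially overlaps it — only the 54.39 mm² overlap (of its 101.82 mm²) is removed, clipping the outline; the 7.5×4 cube at (16, 8) misses the remaining region (no effect) — 2 connected regions. Overall, the cross-section has 2 separate islands. The nearest boundary edge runs (9.21, 0.00)→(0.00, 0.00); distance from the point to it = 1.40 mm. (Shell/infill is judged within the island containing the point — the largest one.) The point is inside the cross-section and 1.40 mm from the nearest boundary — more than the 0.8 mm shell width (2 × 0.4), so it's in the infill interior.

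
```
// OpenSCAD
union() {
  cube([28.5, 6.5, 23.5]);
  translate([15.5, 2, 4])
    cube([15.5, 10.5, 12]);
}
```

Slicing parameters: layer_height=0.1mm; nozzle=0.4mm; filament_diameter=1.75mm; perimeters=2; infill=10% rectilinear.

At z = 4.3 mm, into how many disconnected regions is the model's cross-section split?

At z = 4.3 mm: the cube is present — its section is the full 28.5×6.5 rectangle; the cube at (15.5, 2) is present — its section is the full 15.5×10.5 rectangle; Taking the union: the regions partially overlap (shared area 58.50 mm²), so overlapping operands fuse into one piece — 1 connected region. The result has 1 disconnected region.

1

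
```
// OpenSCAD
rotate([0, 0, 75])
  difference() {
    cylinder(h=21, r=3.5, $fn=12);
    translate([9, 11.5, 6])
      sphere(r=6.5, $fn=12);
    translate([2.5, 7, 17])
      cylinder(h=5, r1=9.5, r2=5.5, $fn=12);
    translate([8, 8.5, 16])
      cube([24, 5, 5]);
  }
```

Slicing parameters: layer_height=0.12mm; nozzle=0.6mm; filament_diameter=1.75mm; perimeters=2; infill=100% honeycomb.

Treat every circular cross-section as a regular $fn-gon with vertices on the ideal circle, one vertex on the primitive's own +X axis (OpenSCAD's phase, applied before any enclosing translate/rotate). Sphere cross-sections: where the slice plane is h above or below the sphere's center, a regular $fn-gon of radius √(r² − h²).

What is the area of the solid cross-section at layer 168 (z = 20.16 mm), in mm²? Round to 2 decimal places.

24.33 mm²

At z = 20.16 mm: the r=3.5 cylinder gives a regular 12-gon of circumradius 3.5 (constant along its height) (area = (12/2)·3.500²·sin(360°/12) = 36.75 mm²); the sphere at (9, 11.5) is absent (|z−center|=14.160 > r=6.5); the cone at (2.5, 7) contributes a regular 12-gon of circumradius 6.972 (interpolated between r1=9.5 and r2=5.5 at t=0.632) (area = (12/2)·6.972²·sin(360°/12) = 145.83 mm²); the cube at (8, 8.5) (footprint 24×5) is included at this height (area 120.00 mm²); Subtracting the remaining from the first: starting from the r=3.5 cylinder (36.75 mm²), the cone at (2.5, 7) partially overlaps it — only the 12.42 mm² overlap (of its 145.83 mm²) is removed, clipping the outline; the 24×5 cube at (8, 8.5) misses the remaining region (no effect) — area = 24.33 mm²; (rotated 75° about Z; rotation is an isometry so areas/perimeters/island counts are preserved). Overall, the cross-section is a single solid region. Net area = 24.33 mm².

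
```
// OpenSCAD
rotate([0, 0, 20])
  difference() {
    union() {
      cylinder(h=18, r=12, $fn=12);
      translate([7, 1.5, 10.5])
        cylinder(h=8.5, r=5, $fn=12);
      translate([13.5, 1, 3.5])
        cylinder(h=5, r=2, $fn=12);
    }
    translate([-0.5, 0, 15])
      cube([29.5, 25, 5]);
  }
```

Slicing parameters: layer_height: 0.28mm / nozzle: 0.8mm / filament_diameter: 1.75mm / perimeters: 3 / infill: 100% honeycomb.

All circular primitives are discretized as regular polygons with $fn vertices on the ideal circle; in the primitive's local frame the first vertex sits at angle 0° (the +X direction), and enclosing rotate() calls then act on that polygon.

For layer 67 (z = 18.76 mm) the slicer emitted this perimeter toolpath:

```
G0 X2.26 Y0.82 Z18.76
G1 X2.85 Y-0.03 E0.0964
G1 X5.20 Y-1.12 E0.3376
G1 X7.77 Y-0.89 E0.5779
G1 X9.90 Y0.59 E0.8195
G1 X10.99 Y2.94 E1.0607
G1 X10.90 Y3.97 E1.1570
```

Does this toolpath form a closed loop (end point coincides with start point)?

no

Start point (G0): (2.26, 0.82). End point (last G1): the path does not return to the start — open.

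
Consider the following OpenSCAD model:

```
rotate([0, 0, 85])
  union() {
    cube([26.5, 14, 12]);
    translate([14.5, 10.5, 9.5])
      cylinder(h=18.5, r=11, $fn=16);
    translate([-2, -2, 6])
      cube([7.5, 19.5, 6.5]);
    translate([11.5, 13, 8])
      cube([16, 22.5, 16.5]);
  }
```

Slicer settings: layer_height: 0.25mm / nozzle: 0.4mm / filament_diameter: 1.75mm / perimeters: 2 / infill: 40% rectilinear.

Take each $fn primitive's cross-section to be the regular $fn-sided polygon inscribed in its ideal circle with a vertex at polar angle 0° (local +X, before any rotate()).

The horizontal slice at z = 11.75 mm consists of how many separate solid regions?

1

At z = 11.75 mm: the 26.5×14 cube contributes its full rectangle; the r=11 cylinder at (14.5, 10.5) contributes a regular 16-gon of circumradius 11; the cube at (-2, -2) is present — its section is the full 7.5×19.5 rectangle; the cube at (11.5, 13) (footprint 16×22.5) is included at this height; Taking the union: the regions partially overlap (shared area 429.34 mm²), so overlapping operands fuse into one piece — 1 connected region; (whole slice rotated 85° about Z — lengths, areas and connectivity unchanged). The result has 1 disconnected region.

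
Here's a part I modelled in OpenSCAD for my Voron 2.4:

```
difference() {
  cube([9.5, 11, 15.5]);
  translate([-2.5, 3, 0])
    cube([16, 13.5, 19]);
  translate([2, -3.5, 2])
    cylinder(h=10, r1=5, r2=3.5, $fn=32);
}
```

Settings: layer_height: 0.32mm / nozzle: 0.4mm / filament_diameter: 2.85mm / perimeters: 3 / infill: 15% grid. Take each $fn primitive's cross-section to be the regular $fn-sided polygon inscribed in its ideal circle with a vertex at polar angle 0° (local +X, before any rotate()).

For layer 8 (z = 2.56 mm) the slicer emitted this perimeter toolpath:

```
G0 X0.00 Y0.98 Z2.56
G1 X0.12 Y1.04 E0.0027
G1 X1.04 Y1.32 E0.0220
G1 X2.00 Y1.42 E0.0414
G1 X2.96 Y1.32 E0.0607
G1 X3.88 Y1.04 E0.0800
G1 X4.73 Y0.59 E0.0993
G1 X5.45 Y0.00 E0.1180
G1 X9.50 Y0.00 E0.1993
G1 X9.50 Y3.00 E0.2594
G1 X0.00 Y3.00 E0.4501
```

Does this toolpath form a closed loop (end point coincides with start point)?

no

Start point (G0): (0.00, 0.98). End point (last G1): the path does not return to the start — open.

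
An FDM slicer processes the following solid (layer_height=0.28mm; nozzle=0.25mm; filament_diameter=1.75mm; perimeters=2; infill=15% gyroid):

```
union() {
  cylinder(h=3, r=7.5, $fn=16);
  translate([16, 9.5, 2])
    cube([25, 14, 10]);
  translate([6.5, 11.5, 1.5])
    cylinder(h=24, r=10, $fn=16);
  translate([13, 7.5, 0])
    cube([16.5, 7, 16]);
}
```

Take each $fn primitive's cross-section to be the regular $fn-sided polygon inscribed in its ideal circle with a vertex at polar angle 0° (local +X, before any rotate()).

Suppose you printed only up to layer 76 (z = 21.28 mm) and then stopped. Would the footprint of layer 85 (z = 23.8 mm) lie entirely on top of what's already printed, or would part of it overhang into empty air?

Compare the two slices. At z = 21.28: the cylinder does not reach this height (z outside [0, 3]); the cube at (16, 9.5) is not intersected at this z (z outside [2, 12]); the r=10 cylinder at (6.5, 11.5) gives a regular 16-gon of circumradius 10 (constant along its height) (area = (16/2)·10.000²·sin(360°/16) = 306.15 mm²); the cube at (13, 7.5) is absent (z outside [0, 16]); Merging all regions: only the r=10 cylinder at (6.5, 11.5) is present, so the union is just that shape — area = 306.15 mm². At z = 23.8: the cylinder does not reach this height (z outside [0, 3]); the cube at (16, 9.5) does not reach this height (z outside [2, 12]); the r=10 cylinder at (6.5, 11.5) contributes a regular 16-gon of circumradius 10 (area = (16/2)·10.000²·sin(360°/16) = 306.15 mm²); the cube at (13, 7.5) is absent (z outside [0, 16]); Merging all regions: only the r=10 cylinder at (6.5, 11.5) is present, so the union is just that shape — area = 306.15 mm². Checking containment: the cross-section at z = 23.8 is a subset of the cross-section at z = 21.28.

entirely on top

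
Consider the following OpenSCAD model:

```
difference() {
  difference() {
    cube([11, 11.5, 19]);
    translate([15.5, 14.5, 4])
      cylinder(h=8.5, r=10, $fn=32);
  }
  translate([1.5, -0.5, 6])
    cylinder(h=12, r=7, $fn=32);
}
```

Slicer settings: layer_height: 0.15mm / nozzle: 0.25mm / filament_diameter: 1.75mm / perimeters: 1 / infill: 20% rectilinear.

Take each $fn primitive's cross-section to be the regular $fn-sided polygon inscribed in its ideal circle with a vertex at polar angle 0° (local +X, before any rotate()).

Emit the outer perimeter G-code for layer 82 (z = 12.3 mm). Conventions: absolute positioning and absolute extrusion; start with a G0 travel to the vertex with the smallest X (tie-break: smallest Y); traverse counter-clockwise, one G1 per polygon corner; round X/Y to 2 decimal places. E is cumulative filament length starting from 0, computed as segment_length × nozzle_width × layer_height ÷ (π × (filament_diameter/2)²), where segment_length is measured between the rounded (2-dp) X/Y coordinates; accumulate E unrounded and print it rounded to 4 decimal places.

G0 X0.00 Y6.32 Z12.30
G1 X0.13 Y6.37 E0.0022
G1 X1.50 Y6.50 E0.0236
G1 X2.87 Y6.37 E0.0451
G1 X4.18 Y5.97 E0.0664
G1 X5.39 Y5.32 E0.0879
G1 X6.45 Y4.45 E0.1092
G1 X7.32 Y3.39 E0.1306
G1 X7.97 Y2.18 E0.1520
G1 X8.37 Y0.87 E0.1734
G1 X8.45 Y0.00 E0.1870
G1 X11.00 Y0.00 E0.2268
G1 X11.00 Y5.62 E0.3144
G1 X9.94 Y6.19 E0.3331
G1 X8.43 Y7.43 E0.3636
G1 X7.19 Y8.94 E0.3941
G1 X6.26 Y10.67 E0.4247
G1 X6.01 Y11.50 E0.4382
G1 X0.00 Y11.50 E0.5319
G1 X0.00 Y6.32 E0.6127

At z = 12.3 mm: the cube is present — its section is the full 11×11.5 rectangle; the r=10 cylinder at (15.5, 14.5) contributes a regular 32-gon of circumradius 10; Subtracting the remaining from the first: starting from the 11×11.5 cube, the r=10 cylinder at (15.5, 14.5) partially overlaps it — only the 18.81 mm² overlap (of its 312.14 mm²) is removed, clipping the outline — 1 connected region; the cylinder at (1.5, -0.5): section is a regular 32-gon, circumradius r=7; Subtracting the remaining from the first: starting from that combined region, the r=7 cylinder at (1.5, -0.5) partially overlaps it — only the 44.39 mm² overlap (of its 152.95 mm²) is removed, clipping the outline — 1 connected region. The outline is a single polygon with 19 vertices. Extrusion per mm of travel: 0.25 × 0.15 / (π × 0.875²) = 0.015591. Accumulating E over each segment gives final E = 0.6127.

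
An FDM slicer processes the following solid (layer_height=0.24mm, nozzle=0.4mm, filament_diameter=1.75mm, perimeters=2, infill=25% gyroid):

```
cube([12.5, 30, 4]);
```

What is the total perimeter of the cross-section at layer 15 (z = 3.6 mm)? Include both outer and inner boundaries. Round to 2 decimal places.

At z = 3.6 mm: the cube (footprint 12.5×30) is included at this height (perimeter 85.00 mm). Overall, the cross-section is a single solid region. Total boundary length (outer) = 85.00 mm.

85.00 mm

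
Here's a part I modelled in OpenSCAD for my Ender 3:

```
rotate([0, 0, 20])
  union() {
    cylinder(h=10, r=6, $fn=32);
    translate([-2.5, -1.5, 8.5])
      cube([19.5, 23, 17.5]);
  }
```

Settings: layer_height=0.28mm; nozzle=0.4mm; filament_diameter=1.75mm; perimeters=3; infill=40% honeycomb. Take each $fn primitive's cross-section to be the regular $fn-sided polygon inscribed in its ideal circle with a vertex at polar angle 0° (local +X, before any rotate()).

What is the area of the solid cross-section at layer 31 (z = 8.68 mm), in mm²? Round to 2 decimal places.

At z = 8.68 mm: the r=6 cylinder gives a regular 32-gon of circumradius 6 (constant along its height) (area = (32/2)·6.000²·sin(360°/32) = 112.37 mm²); the cube at (-2.5, -1.5) (footprint 19.5×23) is included at this height (area 448.50 mm²); Combining (union): the regions partially overlap — summed areas 560.87 mm² minus the doubly-counted overlap 55.23 mm² gives 505.64 mm² — area = 505.64 mm²; (rotated 20° about Z; rotation is an isometry so areas/perimeters/island counts are preserved). Overall, the cross-section is a single solid region. Net area = 505.64 mm².

505.64 mm²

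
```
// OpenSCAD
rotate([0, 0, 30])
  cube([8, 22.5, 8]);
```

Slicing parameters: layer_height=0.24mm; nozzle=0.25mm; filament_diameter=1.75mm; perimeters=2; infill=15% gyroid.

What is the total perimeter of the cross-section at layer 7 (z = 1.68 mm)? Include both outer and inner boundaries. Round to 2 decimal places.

At z = 1.68 mm: the 8×22.5 cube contributes its full rectangle (perimeter 61.00 mm); (whole slice rotated 30° about Z — lengths, areas and connectivity unchanged). Overall, the cross-section is a single solid region. Total boundary length (outer) = 61.00 mm.

61.00 mm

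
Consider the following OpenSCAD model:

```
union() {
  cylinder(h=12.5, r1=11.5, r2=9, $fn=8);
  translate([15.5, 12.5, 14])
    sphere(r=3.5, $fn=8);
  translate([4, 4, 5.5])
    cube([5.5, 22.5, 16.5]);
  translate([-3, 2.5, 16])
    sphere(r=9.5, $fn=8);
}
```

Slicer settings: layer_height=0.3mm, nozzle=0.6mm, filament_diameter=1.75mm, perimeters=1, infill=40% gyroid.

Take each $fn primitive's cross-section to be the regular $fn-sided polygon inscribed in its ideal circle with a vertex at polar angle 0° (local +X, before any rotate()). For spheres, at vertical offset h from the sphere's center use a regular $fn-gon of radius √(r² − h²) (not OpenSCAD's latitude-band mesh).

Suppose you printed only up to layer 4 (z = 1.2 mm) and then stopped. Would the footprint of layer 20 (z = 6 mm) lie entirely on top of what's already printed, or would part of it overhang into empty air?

Compare the two slices. At z = 1.2: the cone (r1=11.5→r2=9) has section circumradius 11.260 here — a regular 8-gon (area = (8/2)·11.260²·sin(360°/8) = 358.61 mm²); the sphere at (15.5, 12.5) is not intersected at this z (|z−center|=12.800 > r=3.5); the cube at (4, 4) does not reach this height (z outside [5.5, 22]); the sphere at (-3, 2.5) does not reach this height (|z−center|=14.800 > r=9.5); Merging all regions: only the cone is present, so the union is just that shape — area = 358.61 mm². At z = 6: the cone contributes a regular 8-gon of circumradius 10.300 (interpolated between r1=11.5 and r2=9 at t=0.480) (area = (8/2)·10.300²·sin(360°/8) = 300.07 mm²); the sphere at (15.5, 12.5) does not reach this height (|z−center|=8.000 > r=3.5); the cube at (4, 4) is present — its section is the full 5.5×22.5 rectangle (area 123.75 mm²); the sphere at (-3, 2.5) is not intersected at this z (|z−center|=10.000 > r=9.5); Taking the union: the regions partially overlap — summed areas 423.82 mm² minus the doubly-counted overlap 15.24 mm² gives 408.57 mm² — area = 408.57 mm². Checking containment: at z = 6 the cross-section extends beyond the z = 1.2 cross-section by about 101.56 mm².

part overhangs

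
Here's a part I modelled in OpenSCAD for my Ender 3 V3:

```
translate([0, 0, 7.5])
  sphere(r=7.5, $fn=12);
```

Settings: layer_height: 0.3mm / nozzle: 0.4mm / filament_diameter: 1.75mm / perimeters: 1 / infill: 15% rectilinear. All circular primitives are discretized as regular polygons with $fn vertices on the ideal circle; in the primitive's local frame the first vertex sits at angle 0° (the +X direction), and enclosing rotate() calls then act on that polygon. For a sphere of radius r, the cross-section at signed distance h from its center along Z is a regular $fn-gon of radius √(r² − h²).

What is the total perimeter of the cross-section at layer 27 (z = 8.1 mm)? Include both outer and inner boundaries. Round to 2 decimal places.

46.44 mm

At z = 8.1 mm: the r=7.5 sphere slices to a regular 12-gon of circumradius 7.476 (√(r²−h²) with h=0.6 from center) (perimeter = 2·12·7.476·sin(180°/12) = 46.44 mm). Overall, the cross-section is a single solid region. Total boundary length (outer) = 46.44 mm.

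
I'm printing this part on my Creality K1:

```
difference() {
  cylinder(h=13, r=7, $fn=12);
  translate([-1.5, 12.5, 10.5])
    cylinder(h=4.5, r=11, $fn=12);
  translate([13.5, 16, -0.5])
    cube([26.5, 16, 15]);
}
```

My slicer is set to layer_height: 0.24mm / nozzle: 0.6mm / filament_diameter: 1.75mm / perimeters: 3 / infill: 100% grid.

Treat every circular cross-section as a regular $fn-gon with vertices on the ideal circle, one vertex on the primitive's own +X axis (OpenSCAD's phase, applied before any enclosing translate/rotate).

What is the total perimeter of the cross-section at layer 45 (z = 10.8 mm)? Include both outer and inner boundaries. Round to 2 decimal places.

At z = 10.8 mm: the cylinder: section is a regular 12-gon, circumradius r=7 (perimeter = 2·12·7.000·sin(180°/12) = 43.48 mm); the cylinder at (-1.5, 12.5): section is a regular 12-gon, circumradius r=11 (perimeter = 2·12·11.000·sin(180°/12) = 68.33 mm); the 26.5×16 cube at (13.5, 16) contributes its full rectangle (perimeter 85.00 mm); Taking the first minus the rest: starting from the r=7 cylinder, the r=11 cylinder at (-1.5, 12.5) partially overlaps it — only the 40.69 mm² overlap (of its 363.00 mm²) is removed, clipping the outline; the 26.5×16 cube at (13.5, 16) misses the remaining region (no effect) — boundary = 41.77 mm. Overall, the cross-section is a single solid region. Total boundary length (outer) = 41.77 mm.

41.77 mm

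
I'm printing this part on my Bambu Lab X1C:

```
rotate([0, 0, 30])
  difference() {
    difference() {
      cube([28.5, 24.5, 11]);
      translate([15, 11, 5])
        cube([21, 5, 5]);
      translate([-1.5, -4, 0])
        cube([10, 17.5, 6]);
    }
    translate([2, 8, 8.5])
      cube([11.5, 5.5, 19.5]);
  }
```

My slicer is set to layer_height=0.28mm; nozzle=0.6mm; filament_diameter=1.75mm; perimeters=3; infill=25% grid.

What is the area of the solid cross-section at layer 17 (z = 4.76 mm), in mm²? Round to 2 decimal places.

583.50 mm²

At z = 4.76 mm: the 28.5×24.5 cube contributes its full rectangle (area 698.25 mm²); the cube at (15, 11) does not reach this height (z outside [5, 10]); the cube at (-1.5, -4) (footprint 10×17.5) is included at this height (area 175.00 mm²); After the difference (first − rest): starting from the 28.5×24.5 cube (698.25 mm²), the 10×17.5 cube at (-1.5, -4) partially overlaps it — only the 114.75 mm² overlap (of its 175.00 mm²) is removed, clipping the outline — area = 583.50 mm²; the cube at (2, 8) is absent (z outside [8.5, 28]); Taking the first minus the rest: none of the subtracted shapes is present at this height, so that combined region is unchanged — area = 583.50 mm²; (whole slice rotated 30° about Z — lengths, areas and connectivity unchanged). Overall, the cross-section is a single solid region. Net area = 583.50 mm².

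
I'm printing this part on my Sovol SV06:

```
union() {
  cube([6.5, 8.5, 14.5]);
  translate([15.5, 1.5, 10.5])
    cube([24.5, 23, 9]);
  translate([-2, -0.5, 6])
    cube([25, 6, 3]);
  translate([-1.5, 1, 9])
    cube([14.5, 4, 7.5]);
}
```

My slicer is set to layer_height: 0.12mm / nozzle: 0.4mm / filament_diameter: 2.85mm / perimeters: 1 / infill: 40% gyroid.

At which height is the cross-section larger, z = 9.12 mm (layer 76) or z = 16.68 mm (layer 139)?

layer 139 (z = 16.68 mm)

Layer 76 (z = 9.12): the cube (footprint 6.5×8.5) is included at this height (area 55.25 mm²); the cube at (15.5, 1.5) is not intersected at this z (z outside [10.5, 19.5]); the cube at (-2, -0.5) does not reach this height (z outside [6, 9]); the 14.5×4 cube at (-1.5, 1) contributes its full rectangle (area 58.00 mm²); Taking the union: the regions partially overlap — summed areas 113.25 mm² minus the doubly-counted overlap 26.00 mm² gives 87.25 mm² — area = 87.25 mm². So its area = 87.25 mm². Layer 139 (z = 16.68): the cube does not reach this height (z outside [0, 14.5]); the cube at (15.5, 1.5) (footprint 24.5×23) is included at this height (area 563.50 mm²); the cube at (-2, -0.5) is not intersected at this z (z outside [6, 9]); the cube at (-1.5, 1) is absent (z outside [9, 16.5]); Taking the union: only the 24.5×23 cube at (15.5, 1.5) is present, so the union is just that shape — area = 563.50 mm². So its area = 563.50 mm². Layer 139 is larger (563.50 vs 87.25 mm²).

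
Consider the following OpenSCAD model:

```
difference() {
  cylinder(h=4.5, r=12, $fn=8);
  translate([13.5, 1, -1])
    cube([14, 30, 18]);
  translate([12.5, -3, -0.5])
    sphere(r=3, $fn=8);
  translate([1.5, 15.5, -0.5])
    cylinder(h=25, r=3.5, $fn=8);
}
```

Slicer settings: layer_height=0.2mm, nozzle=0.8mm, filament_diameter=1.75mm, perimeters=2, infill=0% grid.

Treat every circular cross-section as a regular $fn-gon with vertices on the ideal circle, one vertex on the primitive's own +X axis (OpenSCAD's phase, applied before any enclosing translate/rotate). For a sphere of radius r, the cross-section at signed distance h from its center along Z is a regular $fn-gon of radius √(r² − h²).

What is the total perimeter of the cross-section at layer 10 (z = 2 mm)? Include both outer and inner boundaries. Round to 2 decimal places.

At z = 2 mm: the r=12 cylinder gives a regular 8-gon of circumradius 12 (constant along its height) (perimeter = 2·8·12.000·sin(180°/8) = 73.48 mm); the 14×30 cube at (13.5, 1) contributes its full rectangle (perimeter 88.00 mm); the r=3 sphere at (12.5, -3) slices to a regular 8-gon of circumradius 1.658 (√(r²−h²) with h=2.5 from center) (perimeter = 2·8·1.658·sin(180°/8) = 10.15 mm); the r=3.5 cylinder at (1.5, 15.5) contributes a regular 8-gon of circumradius 3.5 (perimeter = 2·8·3.500·sin(180°/8) = 21.43 mm); Subtracting the remaining from the first: starting from the r=12 cylinder, the 14×30 cube at (13.5, 1) misses the remaining region (no effect); the r=3 sphere at (12.5, -3) misses the remaining region (no effect); the r=3.5 cylinder at (1.5, 15.5) misses the remaining region (no effect) — boundary = 73.48 mm. Overall, the cross-section is a single solid region. Total boundary length (outer) = 73.48 mm.

73.48 mm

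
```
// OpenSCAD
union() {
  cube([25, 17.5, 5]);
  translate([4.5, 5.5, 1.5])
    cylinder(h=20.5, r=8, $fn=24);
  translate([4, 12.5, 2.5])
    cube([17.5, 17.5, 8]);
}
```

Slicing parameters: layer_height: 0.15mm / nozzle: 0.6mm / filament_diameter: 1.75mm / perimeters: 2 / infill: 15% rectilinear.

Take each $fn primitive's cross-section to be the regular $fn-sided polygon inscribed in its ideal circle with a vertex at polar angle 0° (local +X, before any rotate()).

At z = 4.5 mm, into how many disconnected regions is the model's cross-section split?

At z = 4.5 mm: the cube (footprint 25×17.5) is included at this height; the cylinder at (4.5, 5.5): section is a regular 24-gon, circumradius r=8; the 17.5×17.5 cube at (4, 12.5) contributes its full rectangle; Merging all regions: the regions partially overlap (shared area 235.68 mm²), so overlapping operands fuse into one piece — 1 connected region. The result has 1 disconnected region.

1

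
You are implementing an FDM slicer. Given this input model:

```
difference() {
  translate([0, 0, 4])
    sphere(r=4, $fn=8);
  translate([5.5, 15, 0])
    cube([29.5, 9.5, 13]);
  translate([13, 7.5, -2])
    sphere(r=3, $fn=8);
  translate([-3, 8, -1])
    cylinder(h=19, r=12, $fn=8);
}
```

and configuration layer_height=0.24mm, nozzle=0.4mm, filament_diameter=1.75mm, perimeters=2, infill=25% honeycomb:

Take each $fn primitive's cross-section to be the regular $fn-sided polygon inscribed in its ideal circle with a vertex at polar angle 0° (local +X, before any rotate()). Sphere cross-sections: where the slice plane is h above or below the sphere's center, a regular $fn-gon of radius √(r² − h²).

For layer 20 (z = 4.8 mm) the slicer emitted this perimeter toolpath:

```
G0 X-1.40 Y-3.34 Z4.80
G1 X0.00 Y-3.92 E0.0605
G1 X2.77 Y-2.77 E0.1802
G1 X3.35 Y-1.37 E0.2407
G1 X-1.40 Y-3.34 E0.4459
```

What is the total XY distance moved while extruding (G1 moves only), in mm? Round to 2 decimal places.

Sum the Euclidean lengths of each G1 segment: total = 11.17 mm.

11.17 mm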